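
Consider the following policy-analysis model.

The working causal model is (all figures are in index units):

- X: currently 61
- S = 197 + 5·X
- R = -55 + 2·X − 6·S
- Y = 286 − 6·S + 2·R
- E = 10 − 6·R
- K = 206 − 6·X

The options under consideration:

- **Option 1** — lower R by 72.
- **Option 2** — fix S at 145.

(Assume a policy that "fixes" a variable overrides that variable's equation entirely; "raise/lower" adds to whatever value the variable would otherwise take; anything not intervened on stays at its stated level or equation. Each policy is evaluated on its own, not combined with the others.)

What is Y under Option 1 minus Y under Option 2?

-6570

Option 1 (R − 72):
  X = 61
  S = 197 + 5·61 = 502
  R = -55 + 2·61 − 6·502 (−72 from intervention) = -3017
  Y = 286 − 6·502 + 2·(-3017) = -8760
Option 2 (S := 145):
  X = 61
  S = 145
  R = -55 + 2·61 − 6·145 = -803
  Y = 286 − 6·145 + 2·(-803) = -2190
Y: -8760 − (-2190) = -6570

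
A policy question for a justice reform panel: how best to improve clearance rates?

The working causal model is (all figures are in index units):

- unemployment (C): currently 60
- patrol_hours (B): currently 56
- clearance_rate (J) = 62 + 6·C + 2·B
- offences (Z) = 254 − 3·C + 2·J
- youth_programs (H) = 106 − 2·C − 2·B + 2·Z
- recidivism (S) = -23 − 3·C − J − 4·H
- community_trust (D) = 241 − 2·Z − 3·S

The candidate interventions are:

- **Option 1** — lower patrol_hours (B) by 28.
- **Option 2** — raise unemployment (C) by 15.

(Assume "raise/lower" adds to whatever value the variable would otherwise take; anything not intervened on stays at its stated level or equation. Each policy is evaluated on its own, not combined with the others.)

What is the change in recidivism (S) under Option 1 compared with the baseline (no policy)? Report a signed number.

728

Baseline:
  C = 60
  B = 56
  J = 62 + 6·60 + 2·56 = 534
  Z = 254 − 3·60 + 2·534 = 1142
  H = 106 − 2·60 − 2·56 + 2·1142 = 2158
  S = -23 − 3·60 − 534 − 4·2158 = -9369
Option 1 (B − 28):
  C = 60
  B = 56 − 28 = 28
  J = 62 + 6·60 + 2·28 = 478
  Z = 254 − 3·60 + 2·478 = 1030
  H = 106 − 2·60 − 2·28 + 2·1030 = 1990
  S = -23 − 3·60 − 478 − 4·1990 = -8641
Change in S: -8641 − (-9369) = 728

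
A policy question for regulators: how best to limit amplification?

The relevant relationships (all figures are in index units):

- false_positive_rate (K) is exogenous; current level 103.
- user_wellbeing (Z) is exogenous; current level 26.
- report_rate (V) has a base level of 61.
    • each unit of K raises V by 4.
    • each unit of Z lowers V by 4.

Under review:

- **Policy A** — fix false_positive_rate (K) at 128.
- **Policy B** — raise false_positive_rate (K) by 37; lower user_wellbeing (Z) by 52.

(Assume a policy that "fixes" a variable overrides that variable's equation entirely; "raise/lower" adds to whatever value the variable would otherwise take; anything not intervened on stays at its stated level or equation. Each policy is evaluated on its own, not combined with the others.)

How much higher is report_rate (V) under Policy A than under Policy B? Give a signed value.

-256

Policy A (K := 128):
  K = 128
  Z = 26
  V = 61 + 4·128 − 4·26 = 469
Policy B (K + 37, Z − 52):
  K = 103 + 37 = 140
  Z = 26 − 52 = -26
  V = 61 + 4·140 − 4·(-26) = 725
V: 469 − 725 = -256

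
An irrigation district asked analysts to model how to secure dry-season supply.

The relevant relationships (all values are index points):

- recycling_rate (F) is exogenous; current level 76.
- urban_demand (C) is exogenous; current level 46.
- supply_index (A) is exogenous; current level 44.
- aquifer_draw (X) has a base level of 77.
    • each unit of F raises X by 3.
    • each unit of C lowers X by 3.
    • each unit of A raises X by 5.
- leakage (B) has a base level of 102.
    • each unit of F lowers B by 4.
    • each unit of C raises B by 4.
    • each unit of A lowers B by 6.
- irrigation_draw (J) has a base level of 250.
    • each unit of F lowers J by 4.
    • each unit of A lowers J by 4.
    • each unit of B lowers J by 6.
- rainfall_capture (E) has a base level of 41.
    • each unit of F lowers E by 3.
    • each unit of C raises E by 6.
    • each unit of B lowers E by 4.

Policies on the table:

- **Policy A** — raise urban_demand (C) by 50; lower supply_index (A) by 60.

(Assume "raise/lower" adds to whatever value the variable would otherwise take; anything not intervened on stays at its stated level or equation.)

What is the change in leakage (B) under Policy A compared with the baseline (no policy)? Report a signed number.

Baseline:
  F = 76
  C = 46
  A = 44
  B = 102 − 4·76 + 4·46 − 6·44 = -282
Policy A (C + 50, A − 60):
  F = 76
  C = 46 + 50 = 96
  A = 44 − 60 = -16
  B = 102 − 4·76 + 4·96 − 6·(-16) = 278
Change in B: 278 − (-282) = 560

560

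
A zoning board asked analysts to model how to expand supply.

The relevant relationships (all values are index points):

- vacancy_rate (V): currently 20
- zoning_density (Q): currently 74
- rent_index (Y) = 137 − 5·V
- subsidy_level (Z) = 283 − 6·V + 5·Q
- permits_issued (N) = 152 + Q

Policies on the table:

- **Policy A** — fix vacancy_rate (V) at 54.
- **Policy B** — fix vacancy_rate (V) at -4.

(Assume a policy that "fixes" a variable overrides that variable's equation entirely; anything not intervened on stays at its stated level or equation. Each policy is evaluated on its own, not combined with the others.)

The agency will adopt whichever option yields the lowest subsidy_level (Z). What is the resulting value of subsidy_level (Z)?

329

Policy A (V := 54):
  V = 54
  Q = 74
  Z = 283 − 6·54 + 5·74 = 329
Policy B (V := -4):
  V = -4
  Q = 74
  Z = 283 − 6·(-4) + 5·74 = 677
Comparing — Policy A: Z=329, Policy B: Z=677. Lowest is 329 (Policy A).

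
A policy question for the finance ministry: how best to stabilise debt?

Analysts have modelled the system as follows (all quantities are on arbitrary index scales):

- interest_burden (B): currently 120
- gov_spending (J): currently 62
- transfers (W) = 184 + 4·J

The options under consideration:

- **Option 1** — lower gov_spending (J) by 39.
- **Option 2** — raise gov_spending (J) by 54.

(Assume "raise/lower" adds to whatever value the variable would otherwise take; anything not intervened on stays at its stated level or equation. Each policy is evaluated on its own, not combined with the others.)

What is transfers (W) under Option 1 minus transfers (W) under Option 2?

-372

Option 1 (J − 39):
  J = 62 − 39 = 23
  W = 184 + 4·23 = 276
Option 2 (J + 54):
  J = 62 + 54 = 116
  W = 184 + 4·116 = 648
W: 276 − 648 = -372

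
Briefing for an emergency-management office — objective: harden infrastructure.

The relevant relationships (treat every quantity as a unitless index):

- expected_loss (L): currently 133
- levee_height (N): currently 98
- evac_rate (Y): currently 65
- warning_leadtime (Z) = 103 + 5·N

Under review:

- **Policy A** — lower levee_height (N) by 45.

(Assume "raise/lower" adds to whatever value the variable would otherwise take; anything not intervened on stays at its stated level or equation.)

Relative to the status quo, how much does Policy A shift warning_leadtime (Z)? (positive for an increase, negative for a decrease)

-225

Baseline:
  N = 98
  Z = 103 + 5·98 = 593
Policy A (N − 45):
  N = 98 − 45 = 53
  Z = 103 + 5·53 = 368
Change in Z: 368 − 593 = -225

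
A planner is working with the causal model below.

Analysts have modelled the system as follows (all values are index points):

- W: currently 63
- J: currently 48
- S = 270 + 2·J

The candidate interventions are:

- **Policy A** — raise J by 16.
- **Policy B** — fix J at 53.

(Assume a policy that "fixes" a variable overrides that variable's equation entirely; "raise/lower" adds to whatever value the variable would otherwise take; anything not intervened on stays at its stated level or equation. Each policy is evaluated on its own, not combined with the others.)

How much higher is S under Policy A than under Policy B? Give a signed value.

22

Policy A (J + 16):
  J = 48 + 16 = 64
  S = 270 + 2·64 = 398
Policy B (J := 53):
  J = 53
  S = 270 + 2·53 = 376
S: 398 − 376 = 22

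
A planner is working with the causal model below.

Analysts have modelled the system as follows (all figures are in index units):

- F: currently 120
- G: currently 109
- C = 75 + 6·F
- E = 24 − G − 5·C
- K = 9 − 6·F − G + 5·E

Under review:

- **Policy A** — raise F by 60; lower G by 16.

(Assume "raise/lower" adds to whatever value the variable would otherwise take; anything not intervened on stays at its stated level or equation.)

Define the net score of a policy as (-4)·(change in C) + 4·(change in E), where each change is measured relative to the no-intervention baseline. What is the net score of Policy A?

-8576

Baseline:
  F = 120
  G = 109
  C = 75 + 6·120 = 795
  E = 24 − 109 − 5·795 = -4060
Policy A (F + 60, G − 16):
  F = 120 + 60 = 180
  G = 109 − 16 = 93
  C = 75 + 6·180 = 1155
  E = 24 − 93 − 5·1155 = -5844
ΔC = 1155 − 795 = 360; ΔE = -5844 − (-4060) = -1784
Score = (-4)·360 + 4·(-1784) = -8576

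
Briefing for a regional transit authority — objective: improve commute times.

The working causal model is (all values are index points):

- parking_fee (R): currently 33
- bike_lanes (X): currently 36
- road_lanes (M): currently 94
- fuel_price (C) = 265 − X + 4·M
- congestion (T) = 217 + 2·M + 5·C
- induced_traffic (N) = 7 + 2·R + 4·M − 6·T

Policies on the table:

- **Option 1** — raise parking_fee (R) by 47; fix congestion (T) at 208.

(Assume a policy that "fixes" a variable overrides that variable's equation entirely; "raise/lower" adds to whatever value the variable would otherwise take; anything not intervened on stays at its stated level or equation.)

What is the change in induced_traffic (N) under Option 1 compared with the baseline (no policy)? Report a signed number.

19426

Baseline:
  R = 33
  X = 36
  M = 94
  C = 265 − 36 + 4·94 = 605
  T = 217 + 2·94 + 5·605 = 3430
  N = 7 + 2·33 + 4·94 − 6·3430 = -20131
Option 1 (R + 47, T := 208):
  R = 33 + 47 = 80
  X = 36
  M = 94
  C = 265 − 36 + 4·94 = 605
  T = 208
  N = 7 + 2·80 + 4·94 − 6·208 = -705
Change in N: -705 − (-20131) = 19426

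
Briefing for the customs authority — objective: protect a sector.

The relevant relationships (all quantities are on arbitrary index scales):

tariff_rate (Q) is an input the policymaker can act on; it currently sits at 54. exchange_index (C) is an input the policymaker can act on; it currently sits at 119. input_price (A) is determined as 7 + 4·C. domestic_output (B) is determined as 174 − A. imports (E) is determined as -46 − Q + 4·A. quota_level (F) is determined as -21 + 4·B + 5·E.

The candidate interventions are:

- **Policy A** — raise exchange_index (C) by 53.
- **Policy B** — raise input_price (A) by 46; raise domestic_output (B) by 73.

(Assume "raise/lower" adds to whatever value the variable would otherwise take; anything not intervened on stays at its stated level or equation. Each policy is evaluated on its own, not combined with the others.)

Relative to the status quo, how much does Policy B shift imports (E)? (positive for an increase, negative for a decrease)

184

Baseline:
  Q = 54
  C = 119
  A = 7 + 4·119 = 483
  E = -46 − 54 + 4·483 = 1832
Policy B (A + 46, B + 73):
  Q = 54
  C = 119
  A = 7 + 4·119 (+46 from intervention) = 529
  E = -46 − 54 + 4·529 = 2016
Change in E: 2016 − 1832 = 184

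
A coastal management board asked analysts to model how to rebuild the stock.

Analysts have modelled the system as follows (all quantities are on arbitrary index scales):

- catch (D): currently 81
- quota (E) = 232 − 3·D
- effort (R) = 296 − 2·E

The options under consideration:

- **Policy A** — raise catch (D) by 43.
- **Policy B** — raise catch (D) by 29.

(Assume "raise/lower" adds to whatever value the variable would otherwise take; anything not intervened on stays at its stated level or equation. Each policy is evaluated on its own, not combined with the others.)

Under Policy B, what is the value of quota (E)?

Policy B (D + 29):
  D = 81 + 29 = 110
  E = 232 − 3·110 = -98

-98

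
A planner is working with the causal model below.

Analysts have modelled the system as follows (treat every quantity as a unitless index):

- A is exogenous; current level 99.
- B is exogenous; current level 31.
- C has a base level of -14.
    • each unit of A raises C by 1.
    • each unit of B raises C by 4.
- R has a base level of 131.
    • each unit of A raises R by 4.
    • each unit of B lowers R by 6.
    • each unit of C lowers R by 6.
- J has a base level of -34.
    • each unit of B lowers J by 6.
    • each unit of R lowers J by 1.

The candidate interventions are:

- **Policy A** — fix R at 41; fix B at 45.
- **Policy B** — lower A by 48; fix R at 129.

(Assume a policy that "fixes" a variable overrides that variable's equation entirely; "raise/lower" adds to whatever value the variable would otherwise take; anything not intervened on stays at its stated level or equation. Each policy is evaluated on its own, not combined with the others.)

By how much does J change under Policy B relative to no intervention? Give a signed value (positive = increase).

-1042

Baseline:
  A = 99
  B = 31
  C = -14 + 99 + 4·31 = 209
  R = 131 + 4·99 − 6·31 − 6·209 = -913
  J = -34 − 6·31 − (-913) = 693
Policy B (A − 48, R := 129):
  A = 99 − 48 = 51
  B = 31
  C = -14 + 51 + 4·31 = 161
  R = 129
  J = -34 − 6·31 − 129 = -349
Change in J: -349 − 693 = -1042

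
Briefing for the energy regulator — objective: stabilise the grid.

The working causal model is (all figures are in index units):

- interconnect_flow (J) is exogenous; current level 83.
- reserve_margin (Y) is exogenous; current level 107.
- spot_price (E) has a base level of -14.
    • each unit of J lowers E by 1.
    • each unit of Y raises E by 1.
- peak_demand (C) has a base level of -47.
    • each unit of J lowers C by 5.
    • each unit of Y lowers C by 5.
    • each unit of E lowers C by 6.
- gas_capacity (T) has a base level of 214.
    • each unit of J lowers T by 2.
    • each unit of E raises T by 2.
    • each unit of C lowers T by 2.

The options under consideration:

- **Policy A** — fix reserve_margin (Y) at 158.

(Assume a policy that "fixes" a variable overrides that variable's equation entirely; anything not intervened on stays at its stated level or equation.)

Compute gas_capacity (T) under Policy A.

Policy A (Y := 158):
  J = 83
  Y = 158
  E = -14 − 83 + 158 = 61
  C = -47 − 5·83 − 5·158 − 6·61 = -1618
  T = 214 − 2·83 + 2·61 − 2·(-1618) = 3406

3406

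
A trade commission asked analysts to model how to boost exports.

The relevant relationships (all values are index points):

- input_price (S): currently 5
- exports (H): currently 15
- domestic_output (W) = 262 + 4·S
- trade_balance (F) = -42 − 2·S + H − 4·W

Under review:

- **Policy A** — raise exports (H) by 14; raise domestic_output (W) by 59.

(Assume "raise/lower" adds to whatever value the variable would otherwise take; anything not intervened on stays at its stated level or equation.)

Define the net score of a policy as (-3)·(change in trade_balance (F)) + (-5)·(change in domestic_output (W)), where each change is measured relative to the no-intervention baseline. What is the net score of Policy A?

Baseline:
  S = 5
  H = 15
  W = 262 + 4·5 = 282
  F = -42 − 2·5 + 15 − 4·282 = -1165
Policy A (H + 14, W + 59):
  S = 5
  H = 15 + 14 = 29
  W = 262 + 4·5 (+59 from intervention) = 341
  F = -42 − 2·5 + 29 − 4·341 = -1387
ΔF = -1387 − (-1165) = -222; ΔW = 341 − 282 = 59
Score = (-3)·(-222) + (-5)·59 = 371

371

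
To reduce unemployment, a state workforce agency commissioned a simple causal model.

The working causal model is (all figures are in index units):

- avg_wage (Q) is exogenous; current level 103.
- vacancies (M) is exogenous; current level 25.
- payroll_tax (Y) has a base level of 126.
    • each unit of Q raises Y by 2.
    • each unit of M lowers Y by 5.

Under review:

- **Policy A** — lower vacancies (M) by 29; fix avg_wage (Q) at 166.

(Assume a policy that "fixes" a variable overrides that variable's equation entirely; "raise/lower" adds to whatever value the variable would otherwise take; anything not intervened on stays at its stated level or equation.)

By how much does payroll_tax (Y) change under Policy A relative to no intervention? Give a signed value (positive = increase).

271

Baseline:
  Q = 103
  M = 25
  Y = 126 + 2·103 − 5·25 = 207
Policy A (M − 29, Q := 166):
  Q = 166
  M = 25 − 29 = -4
  Y = 126 + 2·166 − 5·(-4) = 478
Change in Y: 478 − 207 = 271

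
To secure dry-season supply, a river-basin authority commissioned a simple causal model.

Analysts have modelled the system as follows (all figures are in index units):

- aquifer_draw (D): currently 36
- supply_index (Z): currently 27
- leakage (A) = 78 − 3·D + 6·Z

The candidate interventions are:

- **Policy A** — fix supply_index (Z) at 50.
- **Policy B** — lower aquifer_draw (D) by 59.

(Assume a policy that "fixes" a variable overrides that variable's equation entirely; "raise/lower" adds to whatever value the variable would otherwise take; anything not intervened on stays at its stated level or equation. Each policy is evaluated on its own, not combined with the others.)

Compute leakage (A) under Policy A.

Policy A (Z := 50):
  D = 36
  Z = 50
  A = 78 − 3·36 + 6·50 = 270

270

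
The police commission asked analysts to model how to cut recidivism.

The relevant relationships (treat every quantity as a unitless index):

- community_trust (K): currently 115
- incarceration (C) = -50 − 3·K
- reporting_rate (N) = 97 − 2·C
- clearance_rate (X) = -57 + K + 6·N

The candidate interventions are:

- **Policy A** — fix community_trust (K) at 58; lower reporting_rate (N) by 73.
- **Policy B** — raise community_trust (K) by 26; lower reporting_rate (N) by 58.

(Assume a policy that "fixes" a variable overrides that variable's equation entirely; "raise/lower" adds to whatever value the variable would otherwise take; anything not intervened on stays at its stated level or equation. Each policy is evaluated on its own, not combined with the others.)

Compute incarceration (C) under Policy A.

-224

Policy A (K := 58, N − 73):
  K = 58
  C = -50 − 3·58 = -224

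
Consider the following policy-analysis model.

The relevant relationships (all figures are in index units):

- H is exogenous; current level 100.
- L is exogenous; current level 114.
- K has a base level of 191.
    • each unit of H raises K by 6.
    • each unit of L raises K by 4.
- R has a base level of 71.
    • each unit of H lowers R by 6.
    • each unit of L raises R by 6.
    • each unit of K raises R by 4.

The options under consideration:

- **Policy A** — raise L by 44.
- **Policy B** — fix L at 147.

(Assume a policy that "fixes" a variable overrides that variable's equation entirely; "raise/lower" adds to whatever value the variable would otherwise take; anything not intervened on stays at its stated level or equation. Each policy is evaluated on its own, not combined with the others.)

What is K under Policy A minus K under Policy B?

44

Policy A (L + 44):
  H = 100
  L = 114 + 44 = 158
  K = 191 + 6·100 + 4·158 = 1423
Policy B (L := 147):
  H = 100
  L = 147
  K = 191 + 6·100 + 4·147 = 1379
K: 1423 − 1379 = 44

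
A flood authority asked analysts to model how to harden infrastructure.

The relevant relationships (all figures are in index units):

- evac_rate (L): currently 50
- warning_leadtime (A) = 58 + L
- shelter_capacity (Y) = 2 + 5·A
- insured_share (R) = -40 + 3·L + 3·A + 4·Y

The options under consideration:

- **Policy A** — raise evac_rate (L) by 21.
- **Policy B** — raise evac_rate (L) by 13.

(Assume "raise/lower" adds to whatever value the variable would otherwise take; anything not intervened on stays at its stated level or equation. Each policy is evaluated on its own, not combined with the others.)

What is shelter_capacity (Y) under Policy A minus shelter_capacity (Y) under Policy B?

40

Policy A (L + 21):
  L = 50 + 21 = 71
  A = 58 + 71 = 129
  Y = 2 + 5·129 = 647
Policy B (L + 13):
  L = 50 + 13 = 63
  A = 58 + 63 = 121
  Y = 2 + 5·121 = 607
Y: 647 − 607 = 40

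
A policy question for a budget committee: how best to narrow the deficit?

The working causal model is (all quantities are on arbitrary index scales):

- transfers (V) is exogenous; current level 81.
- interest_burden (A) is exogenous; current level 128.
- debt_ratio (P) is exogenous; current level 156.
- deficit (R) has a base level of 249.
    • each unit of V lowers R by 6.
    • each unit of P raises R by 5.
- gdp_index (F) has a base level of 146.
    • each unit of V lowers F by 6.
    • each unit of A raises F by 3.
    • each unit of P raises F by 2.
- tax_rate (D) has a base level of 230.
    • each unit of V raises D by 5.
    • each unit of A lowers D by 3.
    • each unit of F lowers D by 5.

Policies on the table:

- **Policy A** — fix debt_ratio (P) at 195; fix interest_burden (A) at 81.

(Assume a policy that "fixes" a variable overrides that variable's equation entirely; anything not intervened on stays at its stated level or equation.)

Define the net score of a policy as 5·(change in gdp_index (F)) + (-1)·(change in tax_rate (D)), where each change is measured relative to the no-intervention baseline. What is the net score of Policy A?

-771

Baseline:
  V = 81
  A = 128
  P = 156
  F = 146 − 6·81 + 3·128 + 2·156 = 356
  D = 230 + 5·81 − 3·128 − 5·356 = -1529
Policy A (P := 195, A := 81):
  V = 81
  A = 81
  P = 195
  F = 146 − 6·81 + 3·81 + 2·195 = 293
  D = 230 + 5·81 − 3·81 − 5·293 = -1073
ΔF = 293 − 356 = -63; ΔD = -1073 − (-1529) = 456
Score = 5·(-63) + (-1)·456 = -771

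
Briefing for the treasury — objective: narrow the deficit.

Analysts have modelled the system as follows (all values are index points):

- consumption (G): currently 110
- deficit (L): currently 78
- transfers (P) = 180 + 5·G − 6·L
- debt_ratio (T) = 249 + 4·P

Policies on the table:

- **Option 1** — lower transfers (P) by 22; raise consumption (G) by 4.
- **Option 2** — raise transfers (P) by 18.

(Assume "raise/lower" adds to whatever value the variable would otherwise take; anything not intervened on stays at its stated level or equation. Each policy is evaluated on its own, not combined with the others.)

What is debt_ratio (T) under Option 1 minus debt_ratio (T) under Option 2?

-80

Option 1 (P − 22, G + 4):
  G = 110 + 4 = 114
  L = 78
  P = 180 + 5·114 − 6·78 (−22 from intervention) = 260
  T = 249 + 4·260 = 1289
Option 2 (P + 18):
  G = 110
  L = 78
  P = 180 + 5·110 − 6·78 (+18 from intervention) = 280
  T = 249 + 4·280 = 1369
T: 1289 − 1369 = -80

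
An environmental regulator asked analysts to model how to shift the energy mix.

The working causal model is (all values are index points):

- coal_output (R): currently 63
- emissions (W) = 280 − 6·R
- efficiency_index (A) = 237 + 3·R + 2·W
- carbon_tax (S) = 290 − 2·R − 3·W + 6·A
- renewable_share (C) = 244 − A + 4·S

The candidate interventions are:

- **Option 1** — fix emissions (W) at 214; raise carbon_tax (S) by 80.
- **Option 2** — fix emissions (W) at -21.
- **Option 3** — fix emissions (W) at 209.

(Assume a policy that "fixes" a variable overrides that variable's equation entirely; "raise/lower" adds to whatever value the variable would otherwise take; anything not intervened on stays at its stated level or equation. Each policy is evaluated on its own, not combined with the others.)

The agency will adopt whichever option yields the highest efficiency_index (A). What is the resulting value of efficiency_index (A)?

854

Option 1 (W := 214, S + 80):
  R = 63
  W = 214
  A = 237 + 3·63 + 2·214 = 854
Option 2 (W := -21):
  R = 63
  W = -21
  A = 237 + 3·63 + 2·(-21) = 384
Option 3 (W := 209):
  R = 63
  W = 209
  A = 237 + 3·63 + 2·209 = 844
Comparing — Option 1: A=854, Option 2: A=384, Option 3: A=844. Highest is 854 (Option 1).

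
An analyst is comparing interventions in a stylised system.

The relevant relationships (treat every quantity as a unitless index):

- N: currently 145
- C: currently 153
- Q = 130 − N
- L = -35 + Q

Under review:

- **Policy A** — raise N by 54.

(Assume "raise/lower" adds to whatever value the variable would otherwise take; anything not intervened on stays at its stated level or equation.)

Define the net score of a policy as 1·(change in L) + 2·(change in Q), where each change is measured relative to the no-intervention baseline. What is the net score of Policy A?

Baseline:
  N = 145
  Q = 130 − 145 = -15
  L = -35 + (-15) = -50
Policy A (N + 54):
  N = 145 + 54 = 199
  Q = 130 − 199 = -69
  L = -35 + (-69) = -104
ΔL = -104 − (-50) = -54; ΔQ = -69 − (-15) = -54
Score = 1·(-54) + 2·(-54) = -162

-162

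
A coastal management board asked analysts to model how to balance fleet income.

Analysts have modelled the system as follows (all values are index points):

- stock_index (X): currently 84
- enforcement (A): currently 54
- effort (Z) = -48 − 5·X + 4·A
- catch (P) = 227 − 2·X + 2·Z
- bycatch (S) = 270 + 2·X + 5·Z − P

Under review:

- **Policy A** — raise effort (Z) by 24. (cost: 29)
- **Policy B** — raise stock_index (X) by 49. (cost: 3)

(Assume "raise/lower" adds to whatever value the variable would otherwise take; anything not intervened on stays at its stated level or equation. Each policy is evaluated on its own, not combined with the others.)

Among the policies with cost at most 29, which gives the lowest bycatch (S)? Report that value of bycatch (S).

-916

Policy A (Z + 24):
  X = 84
  A = 54
  Z = -48 − 5·84 + 4·54 (+24 from intervention) = -228
  P = 227 − 2·84 + 2·(-228) = -397
  S = 270 + 2·84 + 5·(-228) − (-397) = -305
Policy B (X + 49):
  X = 84 + 49 = 133
  A = 54
  Z = -48 − 5·133 + 4·54 = -497
  P = 227 − 2·133 + 2·(-497) = -1033
  S = 270 + 2·133 + 5·(-497) − (-1033) = -916
Comparing — Policy A: S=-305, Policy B: S=-916. Lowest is -916 (Policy B).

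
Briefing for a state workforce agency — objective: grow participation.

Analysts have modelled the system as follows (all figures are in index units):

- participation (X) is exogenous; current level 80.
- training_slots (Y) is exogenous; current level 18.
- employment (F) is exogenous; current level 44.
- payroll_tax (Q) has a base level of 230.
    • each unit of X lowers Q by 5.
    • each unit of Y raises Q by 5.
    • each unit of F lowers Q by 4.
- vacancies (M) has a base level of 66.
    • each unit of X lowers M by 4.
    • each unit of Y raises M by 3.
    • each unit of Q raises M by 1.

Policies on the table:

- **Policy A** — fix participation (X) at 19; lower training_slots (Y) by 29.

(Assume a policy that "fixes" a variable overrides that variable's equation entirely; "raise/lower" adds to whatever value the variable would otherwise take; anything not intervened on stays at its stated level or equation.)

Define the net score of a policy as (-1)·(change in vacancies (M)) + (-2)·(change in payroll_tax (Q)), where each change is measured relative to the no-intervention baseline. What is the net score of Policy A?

-637

Baseline:
  X = 80
  Y = 18
  F = 44
  Q = 230 − 5·80 + 5·18 − 4·44 = -256
  M = 66 − 4·80 + 3·18 + (-256) = -456
Policy A (X := 19, Y − 29):
  X = 19
  Y = 18 − 29 = -11
  F = 44
  Q = 230 − 5·19 + 5·(-11) − 4·44 = -96
  M = 66 − 4·19 + 3·(-11) + (-96) = -139
ΔM = -139 − (-456) = 317; ΔQ = -96 − (-256) = 160
Score = (-1)·317 + (-2)·160 = -637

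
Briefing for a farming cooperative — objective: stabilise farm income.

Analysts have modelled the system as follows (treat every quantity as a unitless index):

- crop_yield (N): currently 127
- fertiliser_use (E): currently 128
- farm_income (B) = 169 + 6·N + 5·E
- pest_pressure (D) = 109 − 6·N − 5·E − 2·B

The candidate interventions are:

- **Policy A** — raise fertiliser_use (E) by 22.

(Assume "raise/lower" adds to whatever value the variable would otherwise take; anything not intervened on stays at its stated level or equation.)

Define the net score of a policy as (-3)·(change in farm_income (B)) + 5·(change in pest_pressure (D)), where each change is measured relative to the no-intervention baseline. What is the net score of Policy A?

-1980

Baseline:
  N = 127
  E = 128
  B = 169 + 6·127 + 5·128 = 1571
  D = 109 − 6·127 − 5·128 − 2·1571 = -4435
Policy A (E + 22):
  N = 127
  E = 128 + 22 = 150
  B = 169 + 6·127 + 5·150 = 1681
  D = 109 − 6·127 − 5·150 − 2·1681 = -4765
ΔB = 1681 − 1571 = 110; ΔD = -4765 − (-4435) = -330
Score = (-3)·110 + 5·(-330) = -1980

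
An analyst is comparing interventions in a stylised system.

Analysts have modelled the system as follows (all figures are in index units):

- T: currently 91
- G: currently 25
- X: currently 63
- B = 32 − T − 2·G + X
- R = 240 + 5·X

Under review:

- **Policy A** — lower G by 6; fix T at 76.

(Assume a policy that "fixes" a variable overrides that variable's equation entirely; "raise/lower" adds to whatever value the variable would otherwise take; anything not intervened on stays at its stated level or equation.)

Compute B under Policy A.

-19

Policy A (G − 6, T := 76):
  T = 76
  G = 25 − 6 = 19
  X = 63
  B = 32 − 76 − 2·19 + 63 = -19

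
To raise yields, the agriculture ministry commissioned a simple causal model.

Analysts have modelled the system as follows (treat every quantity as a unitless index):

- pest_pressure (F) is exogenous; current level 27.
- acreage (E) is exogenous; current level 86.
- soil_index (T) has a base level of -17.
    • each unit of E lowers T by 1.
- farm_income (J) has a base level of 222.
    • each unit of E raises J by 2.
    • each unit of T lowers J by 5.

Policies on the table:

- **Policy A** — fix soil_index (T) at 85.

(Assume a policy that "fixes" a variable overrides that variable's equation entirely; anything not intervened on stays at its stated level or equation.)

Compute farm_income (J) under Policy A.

-31

Policy A (T := 85):
  E = 86
  T = 85
  J = 222 + 2·86 − 5·85 = -31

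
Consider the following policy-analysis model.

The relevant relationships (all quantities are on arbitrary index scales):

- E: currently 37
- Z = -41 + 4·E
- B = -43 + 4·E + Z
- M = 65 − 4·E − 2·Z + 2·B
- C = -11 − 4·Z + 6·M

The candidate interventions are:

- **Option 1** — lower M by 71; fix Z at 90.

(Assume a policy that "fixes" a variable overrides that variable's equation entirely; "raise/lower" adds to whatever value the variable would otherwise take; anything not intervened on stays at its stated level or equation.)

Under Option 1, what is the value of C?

-35

Option 1 (M − 71, Z := 90):
  E = 37
  Z = 90
  B = -43 + 4·37 + 90 = 195
  M = 65 − 4·37 − 2·90 + 2·195 (−71 from intervention) = 56
  C = -11 − 4·90 + 6·56 = -35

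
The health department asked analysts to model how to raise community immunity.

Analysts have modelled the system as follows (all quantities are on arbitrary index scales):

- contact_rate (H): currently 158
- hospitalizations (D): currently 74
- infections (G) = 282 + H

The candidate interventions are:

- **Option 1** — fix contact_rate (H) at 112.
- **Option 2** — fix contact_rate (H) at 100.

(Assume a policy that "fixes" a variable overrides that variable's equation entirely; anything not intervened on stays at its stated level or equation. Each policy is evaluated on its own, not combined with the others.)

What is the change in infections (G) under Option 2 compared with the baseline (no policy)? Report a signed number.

-58

Baseline:
  H = 158
  G = 282 + 158 = 440
Option 2 (H := 100):
  H = 100
  G = 282 + 100 = 382
Change in G: 382 − 440 = -58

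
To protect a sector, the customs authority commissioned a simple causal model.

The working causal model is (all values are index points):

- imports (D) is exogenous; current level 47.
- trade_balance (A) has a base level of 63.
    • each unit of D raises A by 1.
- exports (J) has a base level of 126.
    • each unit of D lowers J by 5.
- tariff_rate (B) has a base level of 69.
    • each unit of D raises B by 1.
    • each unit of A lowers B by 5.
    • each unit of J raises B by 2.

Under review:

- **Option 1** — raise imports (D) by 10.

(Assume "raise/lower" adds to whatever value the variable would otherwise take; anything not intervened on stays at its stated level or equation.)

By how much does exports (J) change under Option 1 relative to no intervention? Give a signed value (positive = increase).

Baseline:
  D = 47
  J = 126 − 5·47 = -109
Option 1 (D + 10):
  D = 47 + 10 = 57
  J = 126 − 5·57 = -159
Change in J: -159 − (-109) = -50

-50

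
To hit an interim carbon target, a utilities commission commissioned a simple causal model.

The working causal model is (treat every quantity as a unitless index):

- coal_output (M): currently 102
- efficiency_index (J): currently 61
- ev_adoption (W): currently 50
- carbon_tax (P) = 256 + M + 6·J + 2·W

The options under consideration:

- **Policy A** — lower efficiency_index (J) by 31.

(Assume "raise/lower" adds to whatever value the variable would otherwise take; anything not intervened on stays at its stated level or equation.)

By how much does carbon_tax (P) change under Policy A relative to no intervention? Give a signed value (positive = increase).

-186

Baseline:
  M = 102
  J = 61
  W = 50
  P = 256 + 102 + 6·61 + 2·50 = 824
Policy A (J − 31):
  M = 102
  J = 61 − 31 = 30
  W = 50
  P = 256 + 102 + 6·30 + 2·50 = 638
Change in P: 638 − 824 = -186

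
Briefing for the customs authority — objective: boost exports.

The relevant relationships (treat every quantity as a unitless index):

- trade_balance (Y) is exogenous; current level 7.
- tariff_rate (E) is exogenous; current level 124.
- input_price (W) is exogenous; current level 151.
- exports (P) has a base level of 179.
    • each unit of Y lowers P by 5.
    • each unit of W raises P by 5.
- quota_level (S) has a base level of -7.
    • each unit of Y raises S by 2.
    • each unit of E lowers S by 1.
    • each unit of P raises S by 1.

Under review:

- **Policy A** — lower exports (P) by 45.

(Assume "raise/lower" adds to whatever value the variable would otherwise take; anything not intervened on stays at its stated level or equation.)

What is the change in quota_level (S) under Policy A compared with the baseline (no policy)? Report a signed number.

Baseline:
  Y = 7
  E = 124
  W = 151
  P = 179 − 5·7 + 5·151 = 899
  S = -7 + 2·7 − 124 + 899 = 782
Policy A (P − 45):
  Y = 7
  E = 124
  W = 151
  P = 179 − 5·7 + 5·151 (−45 from intervention) = 854
  S = -7 + 2·7 − 124 + 854 = 737
Change in S: 737 − 782 = -45

-45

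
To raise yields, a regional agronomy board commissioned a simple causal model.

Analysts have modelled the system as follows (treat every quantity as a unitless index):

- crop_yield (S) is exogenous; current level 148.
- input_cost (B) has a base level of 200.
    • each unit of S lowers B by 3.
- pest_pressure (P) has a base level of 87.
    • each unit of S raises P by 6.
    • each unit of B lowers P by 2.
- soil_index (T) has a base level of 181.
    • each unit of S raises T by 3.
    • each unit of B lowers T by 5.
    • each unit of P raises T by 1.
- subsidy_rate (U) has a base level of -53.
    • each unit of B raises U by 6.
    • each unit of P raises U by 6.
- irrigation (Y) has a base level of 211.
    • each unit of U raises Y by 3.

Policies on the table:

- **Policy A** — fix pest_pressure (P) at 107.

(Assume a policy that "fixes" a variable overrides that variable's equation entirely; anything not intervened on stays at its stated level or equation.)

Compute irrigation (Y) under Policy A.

-2414

Policy A (P := 107):
  S = 148
  B = 200 − 3·148 = -244
  P = 107
  U = -53 + 6·(-244) + 6·107 = -875
  Y = 211 + 3·(-875) = -2414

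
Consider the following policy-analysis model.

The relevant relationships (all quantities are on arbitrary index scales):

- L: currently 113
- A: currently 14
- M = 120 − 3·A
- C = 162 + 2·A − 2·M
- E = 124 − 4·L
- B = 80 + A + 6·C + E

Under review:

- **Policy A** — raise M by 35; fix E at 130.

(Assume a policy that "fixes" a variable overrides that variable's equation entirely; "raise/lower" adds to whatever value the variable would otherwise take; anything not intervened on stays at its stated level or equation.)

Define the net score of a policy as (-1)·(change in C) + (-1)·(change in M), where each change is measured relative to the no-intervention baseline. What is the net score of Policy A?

35

Baseline:
  A = 14
  M = 120 − 3·14 = 78
  C = 162 + 2·14 − 2·78 = 34
Policy A (M + 35, E := 130):
  A = 14
  M = 120 − 3·14 (+35 from intervention) = 113
  C = 162 + 2·14 − 2·113 = -36
ΔC = -36 − 34 = -70; ΔM = 113 − 78 = 35
Score = (-1)·(-70) + (-1)·35 = 35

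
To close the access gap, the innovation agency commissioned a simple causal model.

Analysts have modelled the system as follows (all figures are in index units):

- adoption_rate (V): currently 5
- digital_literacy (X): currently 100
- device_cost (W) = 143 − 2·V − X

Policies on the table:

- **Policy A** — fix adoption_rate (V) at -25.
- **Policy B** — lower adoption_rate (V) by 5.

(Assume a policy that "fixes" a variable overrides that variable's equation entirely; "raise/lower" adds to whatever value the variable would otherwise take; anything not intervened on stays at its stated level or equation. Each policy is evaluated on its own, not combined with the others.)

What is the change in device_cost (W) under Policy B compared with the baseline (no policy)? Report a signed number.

10

Baseline:
  V = 5
  X = 100
  W = 143 − 2·5 − 100 = 33
Policy B (V − 5):
  V = 5 − 5 = 0
  X = 100
  W = 143 − 2·0 − 100 = 43
Change in W: 43 − 33 = 10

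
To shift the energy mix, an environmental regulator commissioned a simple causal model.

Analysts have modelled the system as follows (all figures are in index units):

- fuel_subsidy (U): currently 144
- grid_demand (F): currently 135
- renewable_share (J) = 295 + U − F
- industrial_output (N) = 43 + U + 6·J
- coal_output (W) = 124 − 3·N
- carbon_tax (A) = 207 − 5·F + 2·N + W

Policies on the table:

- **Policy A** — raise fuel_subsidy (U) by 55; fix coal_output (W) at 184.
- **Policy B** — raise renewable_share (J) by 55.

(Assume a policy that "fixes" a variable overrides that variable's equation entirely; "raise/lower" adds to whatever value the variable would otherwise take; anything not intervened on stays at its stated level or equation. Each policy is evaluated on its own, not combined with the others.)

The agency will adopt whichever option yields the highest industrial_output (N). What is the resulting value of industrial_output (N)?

Policy A (U + 55, W := 184):
  U = 144 + 55 = 199
  F = 135
  J = 295 + 199 − 135 = 359
  N = 43 + 199 + 6·359 = 2396
Policy B (J + 55):
  U = 144
  F = 135
  J = 295 + 144 − 135 (+55 from intervention) = 359
  N = 43 + 144 + 6·359 = 2341
Comparing — Policy A: N=2396, Policy B: N=2341. Highest is 2396 (Policy A).

2396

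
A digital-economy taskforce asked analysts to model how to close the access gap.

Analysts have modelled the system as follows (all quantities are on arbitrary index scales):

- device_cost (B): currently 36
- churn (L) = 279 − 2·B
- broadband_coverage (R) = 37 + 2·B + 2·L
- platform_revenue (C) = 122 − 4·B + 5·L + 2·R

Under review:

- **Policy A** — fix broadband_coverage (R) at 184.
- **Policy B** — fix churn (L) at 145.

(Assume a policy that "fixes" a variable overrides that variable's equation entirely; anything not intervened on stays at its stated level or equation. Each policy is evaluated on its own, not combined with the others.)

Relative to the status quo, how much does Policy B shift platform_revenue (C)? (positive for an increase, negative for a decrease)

-558

Baseline:
  B = 36
  L = 279 − 2·36 = 207
  R = 37 + 2·36 + 2·207 = 523
  C = 122 − 4·36 + 5·207 + 2·523 = 2059
Policy B (L := 145):
  B = 36
  L = 145
  R = 37 + 2·36 + 2·145 = 399
  C = 122 − 4·36 + 5·145 + 2·399 = 1501
Change in C: 1501 − 2059 = -558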